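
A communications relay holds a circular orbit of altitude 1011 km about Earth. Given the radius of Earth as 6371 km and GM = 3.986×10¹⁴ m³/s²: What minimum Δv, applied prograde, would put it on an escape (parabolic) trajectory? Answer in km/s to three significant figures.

Δv ≈ 3.04 km/s

r = 6371 + 1011 = 7382.0 km = 7.3820×10⁶ m.
Circular speed v_c = √(μ/r) = 7348 m/s.
Escape speed v_esc = √(2μ/r) = √2 × v_c = 10390 m/s.
Δv = v_esc − v_c = 3044 m/s = 3.044 km/s.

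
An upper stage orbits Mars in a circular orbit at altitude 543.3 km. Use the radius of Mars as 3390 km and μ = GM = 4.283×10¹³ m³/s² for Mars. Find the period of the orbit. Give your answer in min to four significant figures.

r = 3390 + 543.3 = 3933.3 km = 3.9333×10⁶ m.
Kepler's third law: T = 2π√(r³/μ) = 2π√((3.933×10⁶)³ / 4.283×10¹³).
r³/μ = 1.421×10⁶ s², so T = 2π × 1.192×10³ = 7.489×10³ s.
Converting: 7.489×10³ s ÷ 60.00 = 124.8 min.

T ≈ 124.8 min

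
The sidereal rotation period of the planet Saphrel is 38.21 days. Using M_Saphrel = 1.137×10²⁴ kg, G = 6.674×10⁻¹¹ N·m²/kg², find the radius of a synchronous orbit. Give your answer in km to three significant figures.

r_sync ≈ 2.76×10⁵ km

μ = GM = 6.674×10⁻¹¹ × 1.137×10²⁴ = 7.588×10¹³ m³/s².
T = 38.21 days = 3.301×10⁶ s.
A synchronous orbit has period T, so by Kepler's third law a = (μT²/4π²)^(1/3).
μT²/4π² = 7.588×10¹³ × (3.301×10⁶)² / 39.48 = 2.095×10²⁵ m³.
a = 2.757×10⁸ m = 2.7567×10⁵ km.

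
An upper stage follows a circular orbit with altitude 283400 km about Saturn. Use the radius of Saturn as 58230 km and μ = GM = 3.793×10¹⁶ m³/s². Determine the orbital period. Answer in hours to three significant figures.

T ≈ 56.6 hours

r = 58230 + 283400 = 341630 km = 3.4163×10⁸ m.
Kepler's third law: T = 2π√(r³/μ) = 2π√((3.416×10⁸)³ / 3.793×10¹⁶).
r³/μ = 1.051×10⁹ s², so T = 2π × 3.242×10⁴ = 2.037×10⁵ s.
Converting: 2.037×10⁵ s ÷ 3600 = 56.59 hours.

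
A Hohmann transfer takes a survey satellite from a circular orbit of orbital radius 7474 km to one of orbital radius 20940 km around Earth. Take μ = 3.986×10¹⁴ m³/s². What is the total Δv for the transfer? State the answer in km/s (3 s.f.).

r₁ = 7474 km = 7.474×10⁶ m.
r₂ = 20940 km = 2.094×10⁷ m.
Transfer ellipse a_t = (r₁ + r₂)/2 = 1.421×10⁷ m.
At r₁: circular v_c1 = √(μ/r₁) = 7303 m/s; transfer-perigee v_p = √[μ(2/r₁ − 1/a_t)] = 8866 m/s.
Δv₁ = v_p − v_c1 = 1563 m/s.
At r₂: circular v_c2 = √(μ/r₂) = 4363 m/s; transfer-apogee v_a = √[μ(2/r₂ − 1/a_t)] = 3165 m/s.
Δv₂ = v_c2 − v_a = 1198 m/s.
Total Δv = Δv₁ + Δv₂ = 2762 m/s = 2.762 km/s.

Δv_total ≈ 2.76 km/s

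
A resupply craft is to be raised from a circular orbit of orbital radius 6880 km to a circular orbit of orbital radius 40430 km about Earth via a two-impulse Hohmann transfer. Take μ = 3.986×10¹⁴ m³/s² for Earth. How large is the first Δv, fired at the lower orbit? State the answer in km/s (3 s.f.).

Δv ≈ 2.34 km/s

r₁ = 6880 km = 6.880×10⁶ m.
r₂ = 40430 km = 4.043×10⁷ m.
Transfer ellipse a_t = (r₁ + r₂)/2 = 2.366×10⁷ m.
At r₁: circular v_c1 = √(μ/r₁) = 7612 m/s; transfer-perigee v_p = √[μ(2/r₁ − 1/a_t)] = 9951 m/s.
Δv₁ = v_p − v_c1 = 2339 m/s.
= 2.339 km/s.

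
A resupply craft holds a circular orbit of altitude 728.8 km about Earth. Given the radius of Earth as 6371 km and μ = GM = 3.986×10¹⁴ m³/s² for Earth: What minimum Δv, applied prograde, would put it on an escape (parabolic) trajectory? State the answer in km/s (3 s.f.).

r = 6371 + 728.8 = 7099.8 km = 7.0998×10⁶ m.
Circular speed v_c = √(μ/r) = 7493 m/s.
Escape speed v_esc = √(2μ/r) = √2 × v_c = 10600 m/s.
Δv = v_esc − v_c = 3104 m/s = 3.104 km/s.

Δv ≈ 3.10 km/s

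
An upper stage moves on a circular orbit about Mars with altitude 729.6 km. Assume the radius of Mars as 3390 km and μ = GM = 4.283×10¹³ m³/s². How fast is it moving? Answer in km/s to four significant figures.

v ≈ 3.224 km/s

r = 3390 + 729.6 = 4119.6 km = 4.1196×10⁶ m.
For a circular orbit v = √(μ/r) = √(4.283×10¹³ / 4.120×10⁶) = √(1.040×10⁷) = 3224 m/s.
That is 3.224 km/s.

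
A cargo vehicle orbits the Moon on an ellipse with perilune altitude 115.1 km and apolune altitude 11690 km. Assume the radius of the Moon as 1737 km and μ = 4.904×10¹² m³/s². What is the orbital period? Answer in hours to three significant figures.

T ≈ 16.6 hours

r_p = 1737 + 115.1 = 1852.1 km = 1.8521×10⁶ m.
r_a = 1737 + 11690 = 13427 km = 1.3427×10⁷ m.
Semi-major axis a = (r_p + r_a)/2 = (1852.1 + 13427)/2 = 7639.6 km = 7.640×10⁶ m.
By Kepler's third law T = 2π√(a³/μ) = 2π × 9.535×10³ = 5.991×10⁴ s.
= 16.64 hours.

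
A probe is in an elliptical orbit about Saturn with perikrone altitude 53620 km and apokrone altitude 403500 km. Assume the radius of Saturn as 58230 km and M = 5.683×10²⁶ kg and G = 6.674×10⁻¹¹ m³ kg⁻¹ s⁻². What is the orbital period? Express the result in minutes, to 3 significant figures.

μ = GM = 6.674×10⁻¹¹ × 5.683×10²⁶ = 3.793×10¹⁶ m³/s².
r_p = 58230 + 53620 = 111850 km = 1.1185×10⁸ m.
r_a = 58230 + 403500 = 461730 km = 4.6173×10⁸ m.
Semi-major axis a = (r_p + r_a)/2 = (1.1185×10⁵ + 4.6173×10⁵)/2 = 2.8679×10⁵ km = 2.868×10⁸ m.
By Kepler's third law T = 2π√(a³/μ) = 2π × 2.494×10⁴ = 1.567×10⁵ s.
= 2612 minutes.

T ≈ 2610 minutes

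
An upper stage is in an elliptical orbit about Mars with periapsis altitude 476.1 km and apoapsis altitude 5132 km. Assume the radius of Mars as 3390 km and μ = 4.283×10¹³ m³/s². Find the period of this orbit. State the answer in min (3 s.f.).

T ≈ 247 min

r_p = 3390 + 476.1 = 3866.1 km = 3.8661×10⁶ m.
r_a = 3390 + 5132 = 8522.0 km = 8.5220×10⁶ m.
Semi-major axis a = (r_p + r_a)/2 = (3866.1 + 8522.0)/2 = 6194.1 km = 6.194×10⁶ m.
By Kepler's third law T = 2π√(a³/μ) = 2π × 2.356×10³ = 1.480×10⁴ s.
= 246.7 min.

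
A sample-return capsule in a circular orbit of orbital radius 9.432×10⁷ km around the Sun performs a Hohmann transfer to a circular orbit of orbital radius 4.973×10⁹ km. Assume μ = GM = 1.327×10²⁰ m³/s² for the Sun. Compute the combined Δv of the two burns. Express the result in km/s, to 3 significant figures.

r₁ = 9.432×10⁷ km = 9.432×10¹⁰ m.
r₂ = 4.973×10⁹ km = 4.973×10¹² m.
Transfer ellipse a_t = (r₁ + r₂)/2 = 2.534×10¹² m.
At r₁: circular v_c1 = √(μ/r₁) = 37510 m/s; transfer-perihelion v_p = √[μ(2/r₁ − 1/a_t)] = 52550 m/s.
Δv₁ = v_p − v_c1 = 15040 m/s.
At r₂: circular v_c2 = √(μ/r₂) = 5166 m/s; transfer-aphelion v_a = √[μ(2/r₂ − 1/a_t)] = 996.7 m/s.
Δv₂ = v_c2 − v_a = 4169 m/s.
Total Δv = Δv₁ + Δv₂ = 19210 m/s = 19.21 km/s.

Δv_total ≈ 19.2 km/s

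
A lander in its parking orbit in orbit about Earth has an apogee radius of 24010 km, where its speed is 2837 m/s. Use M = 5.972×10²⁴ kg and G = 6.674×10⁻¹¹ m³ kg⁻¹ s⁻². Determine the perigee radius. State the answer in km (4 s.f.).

μ = GM = 6.674×10⁻¹¹ × 5.972×10²⁴ = 3.986×10¹⁴ m³/s².
r_a = 2.401×10⁷ m.
Specific energy ε = v²/2 − μ/r = -1.258×10⁷ J/kg, so a = −μ/(2ε) = 1.585×10⁷ m.
The apsides satisfy r_p + r_a = 2a, so the perigee radius is 2a − r_a = 7.683×10⁶ m = 7683.2 km.

perigee radius ≈ 7683 km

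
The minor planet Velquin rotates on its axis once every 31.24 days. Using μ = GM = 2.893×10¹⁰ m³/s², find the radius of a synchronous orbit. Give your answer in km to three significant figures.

T = 31.24 days = 2.699×10⁶ s.
A synchronous orbit has period T, so by Kepler's third law a = (μT²/4π²)^(1/3).
μT²/4π² = 2.893×10¹⁰ × (2.699×10⁶)² / 39.48 = 5.339×10²¹ m³.
a = 1.748×10⁷ m = 17478 km.

r_sync ≈ 17500 km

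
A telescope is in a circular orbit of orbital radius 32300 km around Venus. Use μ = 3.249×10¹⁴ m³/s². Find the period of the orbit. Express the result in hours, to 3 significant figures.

r = 32300 km = 3.230×10⁷ m.
Kepler's third law: T = 2π√(r³/μ) = 2π√((3.230×10⁷)³ / 3.249×10¹⁴).
r³/μ = 1.037×10⁸ s², so T = 2π × 1.018×10⁴ = 6.399×10⁴ s.
Converting: 6.399×10⁴ s ÷ 3600 = 17.77 hours.

T ≈ 17.8 hours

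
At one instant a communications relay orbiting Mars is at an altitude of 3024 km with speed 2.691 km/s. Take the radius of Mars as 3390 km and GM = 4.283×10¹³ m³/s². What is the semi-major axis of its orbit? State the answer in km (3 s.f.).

a ≈ 7010 km

r = 3390 + 3024 = 6414.0 km = 6.414×10⁶ m.
Specific orbital energy ε = v²/2 − μ/r = (2691)²/2 − 4.283×10¹³/6.414×10⁶ = -3.057×10⁶ J/kg.
Since ε = −μ/(2a), a = −μ/(2ε) = 7.006×10⁶ m = 7005.6 km.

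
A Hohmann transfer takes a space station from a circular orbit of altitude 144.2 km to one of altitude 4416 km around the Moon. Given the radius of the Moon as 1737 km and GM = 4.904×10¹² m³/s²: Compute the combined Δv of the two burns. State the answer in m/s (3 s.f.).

r₁ = 1737 + 144.2 = 1881.2 km = 1.8812×10⁶ m.
r₂ = 1737 + 4416 = 6153.0 km = 6.1530×10⁶ m.
Transfer ellipse a_t = (r₁ + r₂)/2 = 4.017×10⁶ m.
At r₁: circular v_c1 = √(μ/r₁) = 1615 m/s; transfer-perilune v_p = √[μ(2/r₁ − 1/a_t)] = 1998 m/s.
Δv₁ = v_p − v_c1 = 383.7 m/s.
At r₂: circular v_c2 = √(μ/r₂) = 892.8 m/s; transfer-apolune v_a = √[μ(2/r₂ − 1/a_t)] = 610.9 m/s.
Δv₂ = v_c2 − v_a = 281.8 m/s.
Total Δv = Δv₁ + Δv₂ = 665.5 m/s.

Δv_total ≈ 665 m/s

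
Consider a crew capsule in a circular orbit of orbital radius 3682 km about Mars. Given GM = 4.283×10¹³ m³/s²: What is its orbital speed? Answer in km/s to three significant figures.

r = 3682 km = 3.682×10⁶ m.
For a circular orbit v = √(μ/r) = √(4.283×10¹³ / 3.682×10⁶) = √(1.163×10⁷) = 3411 m/s.
That is 3.411 km/s.

v ≈ 3.41 km/s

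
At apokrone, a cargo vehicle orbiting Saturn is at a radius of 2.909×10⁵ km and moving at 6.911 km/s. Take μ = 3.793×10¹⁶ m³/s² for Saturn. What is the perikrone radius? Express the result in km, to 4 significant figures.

r_a = 2.909×10⁸ m.
Specific energy ε = v²/2 − μ/r = -1.065×10⁸ J/kg, so a = −μ/(2ε) = 1.781×10⁸ m.
The apsides satisfy r_p + r_a = 2a, so the perikrone radius is 2a − r_a = 6.523×10⁷ m = 65225 km.

perikrone radius ≈ 65230 km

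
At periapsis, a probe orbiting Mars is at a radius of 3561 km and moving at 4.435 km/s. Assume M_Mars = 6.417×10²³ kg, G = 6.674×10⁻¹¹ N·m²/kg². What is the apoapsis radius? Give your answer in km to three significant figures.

μ = GM = 6.674×10⁻¹¹ × 6.417×10²³ = 4.283×10¹³ m³/s².
r_p = 3.561×10⁶ m.
Specific energy ε = v²/2 − μ/r = -2.192×10⁶ J/kg, so a = −μ/(2ε) = 9.769×10⁶ m.
The apsides satisfy r_p + r_a = 2a, so the apoapsis radius is 2a − r_p = 1.598×10⁷ m = 15976 km.

apoapsis radius ≈ 16000 km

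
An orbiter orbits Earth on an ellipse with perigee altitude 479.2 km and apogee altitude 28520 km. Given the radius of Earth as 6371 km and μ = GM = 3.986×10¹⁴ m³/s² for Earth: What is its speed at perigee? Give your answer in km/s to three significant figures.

v ≈ 9.86 km/s

r_p = 6371 + 479.2 = 6850.2 km = 6.8502×10⁶ m.
r_a = 6371 + 28520 = 34891 km = 3.4891×10⁷ m.
Semi-major axis a = (r_p + r_a)/2 = 20871 km = 2.087×10⁷ m.
Vis-viva: v² = μ(2/r − 1/a) = 3.986×10¹⁴ × (2.920×10⁻⁷ − 4.791×10⁻⁸) = 9.728×10⁷ m²/s².
v = 9863 m/s = 9.863 km/s.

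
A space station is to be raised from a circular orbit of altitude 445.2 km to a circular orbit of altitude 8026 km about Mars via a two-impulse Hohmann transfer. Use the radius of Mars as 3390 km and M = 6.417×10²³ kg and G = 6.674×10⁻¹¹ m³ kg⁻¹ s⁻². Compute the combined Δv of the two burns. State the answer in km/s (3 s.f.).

Δv_total ≈ 1.31 km/s

μ = GM = 6.674×10⁻¹¹ × 6.417×10²³ = 4.283×10¹³ m³/s².
r₁ = 3390 + 445.2 = 3835.2 km = 3.8352×10⁶ m.
r₂ = 3390 + 8026 = 11416 km = 1.1416×10⁷ m.
Transfer ellipse a_t = (r₁ + r₂)/2 = 7.626×10⁶ m.
At r₁: circular v_c1 = √(μ/r₁) = 3342 m/s; transfer-periapsis v_p = √[μ(2/r₁ − 1/a_t)] = 4089 m/s.
Δv₁ = v_p − v_c1 = 747.0 m/s.
At r₂: circular v_c2 = √(μ/r₂) = 1937 m/s; transfer-apoapsis v_a = √[μ(2/r₂ − 1/a_t)] = 1374 m/s.
Δv₂ = v_c2 − v_a = 563.3 m/s.
Total Δv = Δv₁ + Δv₂ = 1310 m/s = 1.310 km/s.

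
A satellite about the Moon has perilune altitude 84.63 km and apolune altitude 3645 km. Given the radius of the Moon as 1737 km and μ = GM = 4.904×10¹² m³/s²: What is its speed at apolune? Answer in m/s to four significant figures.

r_p = 1737 + 84.63 = 1821.6 km = 1.8216×10⁶ m.
r_a = 1737 + 3645 = 5382.0 km = 5.3820×10⁶ m.
Semi-major axis a = (r_p + r_a)/2 = 3601.8 km = 3.602×10⁶ m.
Vis-viva: v² = μ(2/r − 1/a) = 4.904×10¹² × (3.716×10⁻⁷ − 2.776×10⁻⁷) = 4.608×10⁵ m²/s².
v = 678.8 m/s.

v ≈ 678.8 m/s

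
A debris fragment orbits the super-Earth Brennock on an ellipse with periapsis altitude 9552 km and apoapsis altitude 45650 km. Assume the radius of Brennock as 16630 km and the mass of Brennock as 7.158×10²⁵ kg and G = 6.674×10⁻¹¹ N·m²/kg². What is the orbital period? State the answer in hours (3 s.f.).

μ = GM = 6.674×10⁻¹¹ × 7.158×10²⁵ = 4.777×10¹⁵ m³/s².
r_p = 16630 + 9552 = 26182 km = 2.6182×10⁷ m.
r_a = 16630 + 45650 = 62280 km = 6.2280×10⁷ m.
Semi-major axis a = (r_p + r_a)/2 = (26182 + 62280)/2 = 44231 km = 4.423×10⁷ m.
By Kepler's third law T = 2π√(a³/μ) = 2π × 4.256×10³ = 2.674×10⁴ s.
= 7.428 hours.

T ≈ 7.43 hours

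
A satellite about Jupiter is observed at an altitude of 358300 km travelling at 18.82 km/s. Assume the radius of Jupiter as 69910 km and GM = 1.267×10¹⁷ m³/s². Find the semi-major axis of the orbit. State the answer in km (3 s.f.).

a ≈ 5.33×10⁵ km

r = 69910 + 358300 = 4.2821×10⁵ km = 4.282×10⁸ m.
Specific orbital energy ε = v²/2 − μ/r = (18820)²/2 − 1.267×10¹⁷/4.282×10⁸ = -1.188×10⁸ J/kg.
Since ε = −μ/(2a), a = −μ/(2ε) = 5.333×10⁸ m = 5.3331×10⁵ km.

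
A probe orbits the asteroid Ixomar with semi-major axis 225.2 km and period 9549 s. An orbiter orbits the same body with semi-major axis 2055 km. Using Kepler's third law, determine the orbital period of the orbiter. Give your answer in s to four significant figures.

T₂ ≈ 2.632×10⁵ s

Kepler's third law: T² ∝ a³, so T₂ = T₁ (a₂/a₁)^(3/2).
a₂/a₁ = 9.125, (a₂/a₁)^(3/2) = 27.57.
T₂ = 9549 × 27.57 = 2.632×10⁵ s.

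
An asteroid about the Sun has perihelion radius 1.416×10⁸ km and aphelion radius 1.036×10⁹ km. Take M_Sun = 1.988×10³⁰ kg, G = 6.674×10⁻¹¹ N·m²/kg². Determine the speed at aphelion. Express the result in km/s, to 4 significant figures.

v ≈ 5.550 km/s

μ = GM = 6.674×10⁻¹¹ × 1.988×10³⁰ = 1.327×10²⁰ m³/s².
Semi-major axis a = (r_p + r_a)/2 = 5.8880×10⁸ km = 5.888×10¹¹ m.
Vis-viva: v² = μ(2/r − 1/a) = 1.327×10²⁰ × (1.931×10⁻¹² − 1.698×10⁻¹²) = 3.080×10⁷ m²/s².
v = 5550 m/s = 5.550 km/s.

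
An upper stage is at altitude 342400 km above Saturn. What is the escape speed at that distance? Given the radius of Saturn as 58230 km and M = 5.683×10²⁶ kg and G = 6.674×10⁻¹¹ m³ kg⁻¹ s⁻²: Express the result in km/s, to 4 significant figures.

v_esc ≈ 13.76 km/s

μ = GM = 6.674×10⁻¹¹ × 5.683×10²⁶ = 3.793×10¹⁶ m³/s².
r = 58230 + 342400 = 400630 km = 4.0063×10⁸ m.
Escape speed v_esc = √(2μ/r) = √(2 × 3.793×10¹⁶ / 4.006×10⁸) = √(1.893×10⁸) = 13760 m/s.
= 13.76 km/s.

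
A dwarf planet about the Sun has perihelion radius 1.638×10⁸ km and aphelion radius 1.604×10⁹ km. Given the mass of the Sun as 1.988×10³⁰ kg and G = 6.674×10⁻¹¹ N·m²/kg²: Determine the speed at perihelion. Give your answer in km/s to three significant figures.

v ≈ 38.3 km/s

μ = GM = 6.674×10⁻¹¹ × 1.988×10³⁰ = 1.327×10²⁰ m³/s².
Semi-major axis a = (r_p + r_a)/2 = 8.8390×10⁸ km = 8.839×10¹¹ m.
Vis-viva: v² = μ(2/r − 1/a) = 1.327×10²⁰ × (1.221×10⁻¹¹ − 1.131×10⁻¹²) = 1.470×10⁹ m²/s².
v = 38340 m/s = 38.34 km/s.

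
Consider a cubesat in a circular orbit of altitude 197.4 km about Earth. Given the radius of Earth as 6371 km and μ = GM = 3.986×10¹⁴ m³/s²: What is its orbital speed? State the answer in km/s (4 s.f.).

v ≈ 7.790 km/s

r = 6371 + 197.4 = 6568.4 km = 6.5684×10⁶ m.
For a circular orbit v = √(μ/r) = √(3.986×10¹⁴ / 6.568×10⁶) = √(6.068×10⁷) = 7790 m/s.
That is 7.790 km/s.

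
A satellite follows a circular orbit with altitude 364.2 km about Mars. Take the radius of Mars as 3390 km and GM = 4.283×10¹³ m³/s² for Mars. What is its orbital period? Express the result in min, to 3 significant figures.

r = 3390 + 364.2 = 3754.2 km = 3.7542×10⁶ m.
Kepler's third law: T = 2π√(r³/μ) = 2π√((3.754×10⁶)³ / 4.283×10¹³).
r³/μ = 1.235×10⁶ s², so T = 2π × 1.111×10³ = 6.984×10³ s.
Converting: 6.984×10³ s ÷ 60.00 = 116.4 min.

T ≈ 116 min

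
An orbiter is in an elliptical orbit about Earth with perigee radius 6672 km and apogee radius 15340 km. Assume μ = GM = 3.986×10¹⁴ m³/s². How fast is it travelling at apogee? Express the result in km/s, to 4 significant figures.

Semi-major axis a = (r_p + r_a)/2 = 11006 km = 1.101×10⁷ m.
Vis-viva: v² = μ(2/r − 1/a) = 3.986×10¹⁴ × (1.304×10⁻⁷ − 9.086×10⁻⁸) = 1.575×10⁷ m²/s².
v = 3969 m/s = 3.969 km/s.

v ≈ 3.969 km/s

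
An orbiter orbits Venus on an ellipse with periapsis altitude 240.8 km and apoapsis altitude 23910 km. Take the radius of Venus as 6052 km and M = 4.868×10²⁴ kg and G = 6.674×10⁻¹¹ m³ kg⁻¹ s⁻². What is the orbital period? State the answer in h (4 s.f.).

μ = GM = 6.674×10⁻¹¹ × 4.868×10²⁴ = 3.249×10¹⁴ m³/s².
r_p = 6052 + 240.8 = 6292.8 km = 6.2928×10⁶ m.
r_a = 6052 + 23910 = 29962 km = 2.9962×10⁷ m.
Semi-major axis a = (r_p + r_a)/2 = (6292.8 + 29962)/2 = 18127 km = 1.813×10⁷ m.
By Kepler's third law T = 2π√(a³/μ) = 2π × 4.282×10³ = 2.690×10⁴ s.
= 7.473 h.

T ≈ 7.473 h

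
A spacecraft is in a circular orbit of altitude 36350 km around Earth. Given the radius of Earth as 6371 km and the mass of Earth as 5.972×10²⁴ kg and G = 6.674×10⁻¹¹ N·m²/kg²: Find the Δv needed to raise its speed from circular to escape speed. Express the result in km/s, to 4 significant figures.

Δv ≈ 1.265 km/s

μ = GM = 6.674×10⁻¹¹ × 5.972×10²⁴ = 3.986×10¹⁴ m³/s².
r = 6371 + 36350 = 42721 km = 4.2721×10⁷ m.
Circular speed v_c = √(μ/r) = 3054 m/s.
Escape speed v_esc = √(2μ/r) = √2 × v_c = 4320 m/s.
Δv = v_esc − v_c = 1265 m/s = 1.265 km/s.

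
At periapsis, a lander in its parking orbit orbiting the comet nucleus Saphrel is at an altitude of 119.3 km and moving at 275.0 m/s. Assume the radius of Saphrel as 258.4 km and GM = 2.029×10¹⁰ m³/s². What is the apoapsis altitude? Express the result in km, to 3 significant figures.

r_p = 258.4 + 119.3 = 377.70 km = 3.777×10⁵ m.
Specific energy ε = v²/2 − μ/r = -1.591×10⁴ J/kg, so a = −μ/(2ε) = 6.378×10⁵ m.
The apsides satisfy r_p + r_a = 2a, so the apoapsis radius is 2a − r_p = 8.978×10⁵ m = 897.81 km.
Apoapsis altitude = 897.81 − 258.4 = 639.41 km.

apoapsis altitude ≈ 639 km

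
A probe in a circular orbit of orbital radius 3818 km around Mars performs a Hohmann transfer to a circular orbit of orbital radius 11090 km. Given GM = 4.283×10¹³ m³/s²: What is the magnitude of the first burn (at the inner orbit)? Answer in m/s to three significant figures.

Δv ≈ 736 m/s

r₁ = 3818 km = 3.818×10⁶ m.
r₂ = 11090 km = 1.109×10⁷ m.
Transfer ellipse a_t = (r₁ + r₂)/2 = 7.454×10⁶ m.
At r₁: circular v_c1 = √(μ/r₁) = 3349 m/s; transfer-periapsis v_p = √[μ(2/r₁ − 1/a_t)] = 4085 m/s.
Δv₁ = v_p − v_c1 = 736.0 m/s.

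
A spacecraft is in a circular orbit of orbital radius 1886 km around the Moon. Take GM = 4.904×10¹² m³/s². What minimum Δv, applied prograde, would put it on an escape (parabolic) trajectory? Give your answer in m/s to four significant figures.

r = 1886 km = 1.886×10⁶ m.
Circular speed v_c = √(μ/r) = 1613 m/s.
Escape speed v_esc = √(2μ/r) = √2 × v_c = 2280 m/s.
Δv = v_esc − v_c = 667.9 m/s.

Δv ≈ 667.9 m/s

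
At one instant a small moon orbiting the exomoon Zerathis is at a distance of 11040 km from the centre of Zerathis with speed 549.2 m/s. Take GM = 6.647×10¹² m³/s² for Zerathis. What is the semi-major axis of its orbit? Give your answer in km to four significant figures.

r = 1.104×10⁷ m.
Specific orbital energy ε = v²/2 − μ/r = (549.2)²/2 − 6.647×10¹²/1.104×10⁷ = -4.513×10⁵ J/kg.
Since ε = −μ/(2a), a = −μ/(2ε) = 7.365×10⁶ m = 7364.7 km.

a ≈ 7365 km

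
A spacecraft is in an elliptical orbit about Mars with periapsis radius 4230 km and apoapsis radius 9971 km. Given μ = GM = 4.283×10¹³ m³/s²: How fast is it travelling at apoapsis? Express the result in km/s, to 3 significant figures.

Semi-major axis a = (r_p + r_a)/2 = 7100.5 km = 7.100×10⁶ m.
Vis-viva: v² = μ(2/r − 1/a) = 4.283×10¹³ × (2.006×10⁻⁷ − 1.408×10⁻⁷) = 2.559×10⁶ m²/s².
v = 1600 m/s = 1.600 km/s.

v ≈ 1.60 km/s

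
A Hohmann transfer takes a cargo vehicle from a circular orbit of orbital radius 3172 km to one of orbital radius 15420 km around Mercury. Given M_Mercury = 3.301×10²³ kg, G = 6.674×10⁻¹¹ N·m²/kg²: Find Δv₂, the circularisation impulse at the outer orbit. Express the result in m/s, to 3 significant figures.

Δv ≈ 497 m/s

μ = GM = 6.674×10⁻¹¹ × 3.301×10²³ = 2.203×10¹³ m³/s².
r₁ = 3172 km = 3.172×10⁶ m.
r₂ = 15420 km = 1.542×10⁷ m.
Transfer ellipse a_t = (r₁ + r₂)/2 = 9.296×10⁶ m.
At r₁: circular v_c1 = √(μ/r₁) = 2635 m/s; transfer-periherm v_p = √[μ(2/r₁ − 1/a_t)] = 3394 m/s.
At r₂: circular v_c2 = √(μ/r₂) = 1195 m/s; transfer-apoherm v_a = √[μ(2/r₂ − 1/a_t)] = 698.2 m/s.
Δv₂ = v_c2 − v_a = 497.1 m/s.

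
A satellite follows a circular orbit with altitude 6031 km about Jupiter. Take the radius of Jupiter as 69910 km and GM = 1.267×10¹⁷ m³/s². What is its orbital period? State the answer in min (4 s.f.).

r = 69910 + 6031 = 75941 km = 7.5941×10⁷ m.
Kepler's third law: T = 2π√(r³/μ) = 2π√((7.594×10⁷)³ / 1.267×10¹⁷).
r³/μ = 3.457×10⁶ s², so T = 2π × 1.859×10³ = 1.168×10⁴ s.
Converting: 1.168×10⁴ s ÷ 60.00 = 194.7 min.

T ≈ 194.7 min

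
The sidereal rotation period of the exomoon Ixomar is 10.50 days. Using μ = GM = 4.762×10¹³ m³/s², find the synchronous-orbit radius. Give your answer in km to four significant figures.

T = 10.50 days = 9.072×10⁵ s.
A synchronous orbit has period T, so by Kepler's third law a = (μT²/4π²)^(1/3).
μT²/4π² = 4.762×10¹³ × (9.072×10⁵)² / 39.48 = 9.927×10²³ m³.
a = 9.976×10⁷ m = 99757 km.

r_sync ≈ 99760 km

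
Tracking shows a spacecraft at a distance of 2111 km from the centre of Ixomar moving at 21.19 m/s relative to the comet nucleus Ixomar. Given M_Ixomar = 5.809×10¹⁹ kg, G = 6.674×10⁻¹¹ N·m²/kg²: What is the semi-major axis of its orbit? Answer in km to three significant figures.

μ = GM = 6.674×10⁻¹¹ × 5.809×10¹⁹ = 3.877×10⁹ m³/s².
r = 2.111×10⁶ m.
Specific orbital energy ε = v²/2 − μ/r = (21.19)²/2 − 3.877×10⁹/2.111×10⁶ = -1.612×10³ J/kg.
Since ε = −μ/(2a), a = −μ/(2ε) = 1.203×10⁶ m = 1202.5 km.

a ≈ 1200 km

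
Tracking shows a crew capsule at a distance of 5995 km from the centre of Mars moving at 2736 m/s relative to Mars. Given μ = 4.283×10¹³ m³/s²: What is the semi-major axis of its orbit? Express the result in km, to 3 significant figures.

r = 5.995×10⁶ m.
Vis-viva rearranged: 1/a = 2/r − v²/μ = 3.336×10⁻⁷ − 1.748×10⁻⁷ = 1.588×10⁻⁷ m⁻¹.
a = 6.296×10⁶ m = 6295.9 km.

a ≈ 6300 km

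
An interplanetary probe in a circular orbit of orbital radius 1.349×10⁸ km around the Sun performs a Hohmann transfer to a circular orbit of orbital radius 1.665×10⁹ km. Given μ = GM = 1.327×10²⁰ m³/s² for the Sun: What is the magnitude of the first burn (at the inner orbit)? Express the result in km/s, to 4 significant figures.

Δv ≈ 11.30 km/s

r₁ = 1.349×10⁸ km = 1.349×10¹¹ m.
r₂ = 1.665×10⁹ km = 1.665×10¹² m.
Transfer ellipse a_t = (r₁ + r₂)/2 = 9.000×10¹¹ m.
At r₁: circular v_c1 = √(μ/r₁) = 31360 m/s; transfer-perihelion v_p = √[μ(2/r₁ − 1/a_t)] = 42660 m/s.
Δv₁ = v_p − v_c1 = 11300 m/s.
= 11.30 km/s.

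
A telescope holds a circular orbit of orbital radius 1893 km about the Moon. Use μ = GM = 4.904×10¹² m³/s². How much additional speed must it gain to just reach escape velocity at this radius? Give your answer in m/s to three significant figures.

Δv ≈ 667 m/s

r = 1893 km = 1.893×10⁶ m.
Circular speed v_c = √(μ/r) = 1610 m/s.
Escape speed v_esc = √(2μ/r) = √2 × v_c = 2276 m/s.
Δv = v_esc − v_c = 666.7 m/s.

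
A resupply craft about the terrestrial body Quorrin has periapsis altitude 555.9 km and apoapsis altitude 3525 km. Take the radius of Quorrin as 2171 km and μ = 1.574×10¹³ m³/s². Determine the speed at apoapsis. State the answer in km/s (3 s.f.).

r_p = 2171 + 555.9 = 2726.9 km = 2.7269×10⁶ m.
r_a = 2171 + 3525 = 5696.0 km = 5.6960×10⁶ m.
Semi-major axis a = (r_p + r_a)/2 = 4211.4 km = 4.211×10⁶ m.
Vis-viva: v² = μ(2/r − 1/a) = 1.574×10¹³ × (3.511×10⁻⁷ − 2.374×10⁻⁷) = 1.789×10⁶ m²/s².
v = 1338 m/s = 1.338 km/s.

v ≈ 1.34 km/s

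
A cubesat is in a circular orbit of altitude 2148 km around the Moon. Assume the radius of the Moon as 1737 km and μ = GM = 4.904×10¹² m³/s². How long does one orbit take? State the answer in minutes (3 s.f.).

r = 1737 + 2148 = 3885.0 km = 3.8850×10⁶ m.
Kepler's third law: T = 2π√(r³/μ) = 2π√((3.885×10⁶)³ / 4.904×10¹²).
r³/μ = 1.196×10⁷ s², so T = 2π × 3.458×10³ = 2.173×10⁴ s.
Converting: 2.173×10⁴ s ÷ 60.00 = 362.1 minutes.

T ≈ 362 minutes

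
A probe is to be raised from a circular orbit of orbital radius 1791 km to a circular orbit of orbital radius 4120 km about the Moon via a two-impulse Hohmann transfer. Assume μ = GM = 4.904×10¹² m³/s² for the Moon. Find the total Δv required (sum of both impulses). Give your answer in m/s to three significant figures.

r₁ = 1791 km = 1.791×10⁶ m.
r₂ = 4120 km = 4.120×10⁶ m.
Transfer ellipse a_t = (r₁ + r₂)/2 = 2.956×10⁶ m.
At r₁: circular v_c1 = √(μ/r₁) = 1655 m/s; transfer-perilune v_p = √[μ(2/r₁ − 1/a_t)] = 1954 m/s.
Δv₁ = v_p − v_c1 = 299.0 m/s.
At r₂: circular v_c2 = √(μ/r₂) = 1091 m/s; transfer-apolune v_a = √[μ(2/r₂ − 1/a_t)] = 849.3 m/s.
Δv₂ = v_c2 − v_a = 241.7 m/s.
Total Δv = Δv₁ + Δv₂ = 540.7 m/s.

Δv_total ≈ 541 m/s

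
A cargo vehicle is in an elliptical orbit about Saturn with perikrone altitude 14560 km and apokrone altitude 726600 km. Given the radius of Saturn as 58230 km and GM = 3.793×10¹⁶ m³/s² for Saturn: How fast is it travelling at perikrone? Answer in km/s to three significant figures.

v ≈ 30.9 km/s

r_p = 58230 + 14560 = 72790 km = 7.2790×10⁷ m.
r_a = 58230 + 726600 = 784830 km = 7.8483×10⁸ m.
Semi-major axis a = (r_p + r_a)/2 = 4.2881×10⁵ km = 4.288×10⁸ m.
Vis-viva: v² = μ(2/r − 1/a) = 3.793×10¹⁶ × (2.748×10⁻⁸ − 2.332×10⁻⁹) = 9.537×10⁸ m²/s².
v = 30880 m/s = 30.88 km/s.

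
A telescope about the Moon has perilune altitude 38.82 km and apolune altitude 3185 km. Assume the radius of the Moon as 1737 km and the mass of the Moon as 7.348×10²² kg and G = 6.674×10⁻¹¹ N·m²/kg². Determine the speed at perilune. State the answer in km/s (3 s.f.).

μ = GM = 6.674×10⁻¹¹ × 7.348×10²² = 4.904×10¹² m³/s².
r_p = 1737 + 38.82 = 1775.8 km = 1.7758×10⁶ m.
r_a = 1737 + 3185 = 4922.0 km = 4.9220×10⁶ m.
Semi-major axis a = (r_p + r_a)/2 = 3348.9 km = 3.349×10⁶ m.
Vis-viva: v² = μ(2/r − 1/a) = 4.904×10¹² × (1.126×10⁻⁶ − 2.986×10⁻⁷) = 4.059×10⁶ m²/s².
v = 2015 m/s = 2.015 km/s.

v ≈ 2.01 km/s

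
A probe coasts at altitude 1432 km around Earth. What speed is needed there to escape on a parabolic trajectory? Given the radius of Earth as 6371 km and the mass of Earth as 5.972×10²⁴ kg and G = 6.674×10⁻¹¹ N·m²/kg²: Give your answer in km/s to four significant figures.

μ = GM = 6.674×10⁻¹¹ × 5.972×10²⁴ = 3.986×10¹⁴ m³/s².
r = 6371 + 1432 = 7803.0 km = 7.8030×10⁶ m.
Escape speed v_esc = √(2μ/r) = √(2 × 3.986×10¹⁴ / 7.803×10⁶) = √(1.022×10⁸) = 10110 m/s.
= 10.11 km/s.

v_esc ≈ 10.11 km/s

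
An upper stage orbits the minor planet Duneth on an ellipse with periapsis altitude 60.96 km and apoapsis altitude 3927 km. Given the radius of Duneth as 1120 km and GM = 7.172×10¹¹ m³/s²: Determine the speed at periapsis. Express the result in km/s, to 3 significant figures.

v ≈ 0.992 km/s

r_p = 1120 + 60.96 = 1181.0 km = 1.1810×10⁶ m.
r_a = 1120 + 3927 = 5047.0 km = 5.0470×10⁶ m.
Semi-major axis a = (r_p + r_a)/2 = 3114.0 km = 3.114×10⁶ m.
Vis-viva: v² = μ(2/r − 1/a) = 7.172×10¹¹ × (1.694×10⁻⁶ − 3.211×10⁻⁷) = 9.843×10⁵ m²/s².
v = 992.1 m/s = 0.9921 km/s.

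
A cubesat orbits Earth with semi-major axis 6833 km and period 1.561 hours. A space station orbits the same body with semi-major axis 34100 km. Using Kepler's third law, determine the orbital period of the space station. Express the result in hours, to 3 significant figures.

Kepler's third law: T² ∝ a³, so T₂ = T₁ (a₂/a₁)^(3/2).
a₂/a₁ = 4.990, (a₂/a₁)^(3/2) = 11.15.
T₂ = 1.561 × 11.15 = 17.40 hours.

T₂ ≈ 17.4 hours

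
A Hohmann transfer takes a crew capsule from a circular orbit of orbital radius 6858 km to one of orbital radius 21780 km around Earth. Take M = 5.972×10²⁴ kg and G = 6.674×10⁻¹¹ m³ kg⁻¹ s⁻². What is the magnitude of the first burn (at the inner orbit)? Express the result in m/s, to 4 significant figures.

Δv ≈ 1779 m/s

μ = GM = 6.674×10⁻¹¹ × 5.972×10²⁴ = 3.986×10¹⁴ m³/s².
r₁ = 6858 km = 6.858×10⁶ m.
r₂ = 21780 km = 2.178×10⁷ m.
Transfer ellipse a_t = (r₁ + r₂)/2 = 1.432×10⁷ m.
At r₁: circular v_c1 = √(μ/r₁) = 7623 m/s; transfer-perigee v_p = √[μ(2/r₁ − 1/a_t)] = 9402 m/s.
Δv₁ = v_p − v_c1 = 1779 m/s.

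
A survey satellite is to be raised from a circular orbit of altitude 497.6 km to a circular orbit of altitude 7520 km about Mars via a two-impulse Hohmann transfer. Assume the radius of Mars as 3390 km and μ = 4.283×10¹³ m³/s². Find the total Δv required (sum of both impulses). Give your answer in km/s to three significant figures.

r₁ = 3390 + 497.6 = 3887.6 km = 3.8876×10⁶ m.
r₂ = 3390 + 7520 = 10910 km = 1.0910×10⁷ m.
Transfer ellipse a_t = (r₁ + r₂)/2 = 7.399×10⁶ m.
At r₁: circular v_c1 = √(μ/r₁) = 3319 m/s; transfer-periapsis v_p = √[μ(2/r₁ − 1/a_t)] = 4031 m/s.
Δv₁ = v_p − v_c1 = 711.4 m/s.
At r₂: circular v_c2 = √(μ/r₂) = 1981 m/s; transfer-apoapsis v_a = √[μ(2/r₂ − 1/a_t)] = 1436 m/s.
Δv₂ = v_c2 − v_a = 545.1 m/s.
Total Δv = Δv₁ + Δv₂ = 1256 m/s = 1.256 km/s.

Δv_total ≈ 1.26 km/s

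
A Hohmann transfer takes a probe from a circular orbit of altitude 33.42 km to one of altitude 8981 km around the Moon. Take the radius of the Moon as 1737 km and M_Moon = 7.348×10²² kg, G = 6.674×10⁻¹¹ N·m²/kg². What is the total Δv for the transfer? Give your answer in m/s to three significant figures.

Δv_total ≈ 832 m/s

μ = GM = 6.674×10⁻¹¹ × 7.348×10²² = 4.904×10¹² m³/s².
r₁ = 1737 + 33.42 = 1770.4 km = 1.7704×10⁶ m.
r₂ = 1737 + 8981 = 10718 km = 1.0718×10⁷ m.
Transfer ellipse a_t = (r₁ + r₂)/2 = 6.244×10⁶ m.
At r₁: circular v_c1 = √(μ/r₁) = 1664 m/s; transfer-perilune v_p = √[μ(2/r₁ − 1/a_t)] = 2181 m/s.
Δv₁ = v_p − v_c1 = 516.2 m/s.
At r₂: circular v_c2 = √(μ/r₂) = 676.4 m/s; transfer-apolune v_a = √[μ(2/r₂ − 1/a_t)] = 360.2 m/s.
Δv₂ = v_c2 − v_a = 316.2 m/s.
Total Δv = Δv₁ + Δv₂ = 832.4 m/s.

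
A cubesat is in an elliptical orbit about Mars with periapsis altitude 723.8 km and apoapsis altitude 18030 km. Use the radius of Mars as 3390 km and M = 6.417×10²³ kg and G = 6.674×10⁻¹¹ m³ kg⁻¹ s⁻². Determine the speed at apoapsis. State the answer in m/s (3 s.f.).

v ≈ 803 m/s

μ = GM = 6.674×10⁻¹¹ × 6.417×10²³ = 4.283×10¹³ m³/s².
r_p = 3390 + 723.8 = 4113.8 km = 4.1138×10⁶ m.
r_a = 3390 + 18030 = 21420 km = 2.1420×10⁷ m.
Semi-major axis a = (r_p + r_a)/2 = 12767 km = 1.277×10⁷ m.
Vis-viva: v² = μ(2/r − 1/a) = 4.283×10¹³ × (9.337×10⁻⁸ − 7.833×10⁻⁸) = 6.443×10⁵ m²/s².
v = 802.7 m/s.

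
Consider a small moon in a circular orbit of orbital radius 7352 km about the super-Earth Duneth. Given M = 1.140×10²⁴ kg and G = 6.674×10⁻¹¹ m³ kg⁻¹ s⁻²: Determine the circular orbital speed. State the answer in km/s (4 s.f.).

v ≈ 3.217 km/s

μ = GM = 6.674×10⁻¹¹ × 1.140×10²⁴ = 7.608×10¹³ m³/s².
r = 7352 km = 7.352×10⁶ m.
For a circular orbit v = √(μ/r) = √(7.608×10¹³ / 7.352×10⁶) = √(1.035×10⁷) = 3217 m/s.
That is 3.217 km/s.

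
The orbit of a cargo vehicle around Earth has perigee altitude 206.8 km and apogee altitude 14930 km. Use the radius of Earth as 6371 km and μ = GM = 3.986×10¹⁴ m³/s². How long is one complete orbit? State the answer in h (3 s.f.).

T ≈ 4.55 h

r_p = 6371 + 206.8 = 6577.8 km = 6.5778×10⁶ m.
r_a = 6371 + 14930 = 21301 km = 2.1301×10⁷ m.
Semi-major axis a = (r_p + r_a)/2 = (6577.8 + 21301)/2 = 13939 km = 1.394×10⁷ m.
By Kepler's third law T = 2π√(a³/μ) = 2π × 2.607×10³ = 1.638×10⁴ s.
= 4.550 h.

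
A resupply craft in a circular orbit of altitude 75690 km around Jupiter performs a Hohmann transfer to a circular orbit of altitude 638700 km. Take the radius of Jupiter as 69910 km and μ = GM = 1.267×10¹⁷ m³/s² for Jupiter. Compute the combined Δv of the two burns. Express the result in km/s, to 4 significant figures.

Δv_total ≈ 14.06 km/s

r₁ = 69910 + 75690 = 145600 km = 1.4560×10⁸ m.
r₂ = 69910 + 638700 = 708610 km = 7.0861×10⁸ m.
Transfer ellipse a_t = (r₁ + r₂)/2 = 4.271×10⁸ m.
At r₁: circular v_c1 = √(μ/r₁) = 29500 m/s; transfer-perijove v_p = √[μ(2/r₁ − 1/a_t)] = 38000 m/s.
Δv₁ = v_p − v_c1 = 8498 m/s.
At r₂: circular v_c2 = √(μ/r₂) = 13370 m/s; transfer-apojove v_a = √[μ(2/r₂ − 1/a_t)] = 7807 m/s.
Δv₂ = v_c2 − v_a = 5564 m/s.
Total Δv = Δv₁ + Δv₂ = 14060 m/s = 14.06 km/s.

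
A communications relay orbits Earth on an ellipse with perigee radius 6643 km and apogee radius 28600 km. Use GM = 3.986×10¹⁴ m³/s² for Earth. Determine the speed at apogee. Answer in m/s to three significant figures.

v ≈ 2290 m/s

Semi-major axis a = (r_p + r_a)/2 = 17622 km = 1.762×10⁷ m.
Vis-viva: v² = μ(2/r − 1/a) = 3.986×10¹⁴ × (6.993×10⁻⁸ − 5.675×10⁻⁸) = 5.254×10⁶ m²/s².
v = 2292 m/s.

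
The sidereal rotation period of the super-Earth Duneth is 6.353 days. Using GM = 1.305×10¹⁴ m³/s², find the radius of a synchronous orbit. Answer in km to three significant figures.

T = 6.353 days = 5.489×10⁵ s.
A synchronous orbit has period T, so by Kepler's third law a = (μT²/4π²)^(1/3).
μT²/4π² = 1.305×10¹⁴ × (5.489×10⁵)² / 39.48 = 9.959×10²³ m³.
a = 9.986×10⁷ m = 99865 km.

r_sync ≈ 99900 km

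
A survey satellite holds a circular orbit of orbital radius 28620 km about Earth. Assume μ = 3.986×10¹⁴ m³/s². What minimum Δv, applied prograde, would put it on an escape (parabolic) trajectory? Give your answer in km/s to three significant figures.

Δv ≈ 1.55 km/s

r = 28620 km = 2.862×10⁷ m.
Circular speed v_c = √(μ/r) = 3732 m/s.
Escape speed v_esc = √(2μ/r) = √2 × v_c = 5278 m/s.
Δv = v_esc − v_c = 1546 m/s = 1.546 km/s.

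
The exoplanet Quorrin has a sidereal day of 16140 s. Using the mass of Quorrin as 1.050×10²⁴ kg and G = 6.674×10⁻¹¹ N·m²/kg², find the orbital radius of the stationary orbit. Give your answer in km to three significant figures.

μ = GM = 6.674×10⁻¹¹ × 1.050×10²⁴ = 7.008×10¹³ m³/s².
A synchronous orbit has period T, so by Kepler's third law a = (μT²/4π²)^(1/3).
μT²/4π² = 7.008×10¹³ × (1.614×10⁴)² / 39.48 = 4.624×10²⁰ m³.
a = 7.733×10⁶ m = 7732.9 km.

r_sync ≈ 7730 km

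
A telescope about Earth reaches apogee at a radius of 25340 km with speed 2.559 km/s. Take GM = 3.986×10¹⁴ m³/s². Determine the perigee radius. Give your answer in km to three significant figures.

perigee radius ≈ 6660 km

r_a = 2.534×10⁷ m.
Specific energy ε = v²/2 − μ/r = -1.246×10⁷ J/kg, so a = −μ/(2ε) = 1.600×10⁷ m.
The apsides satisfy r_p + r_a = 2a, so the perigee radius is 2a − r_a = 6.661×10⁶ m = 6661.1 km.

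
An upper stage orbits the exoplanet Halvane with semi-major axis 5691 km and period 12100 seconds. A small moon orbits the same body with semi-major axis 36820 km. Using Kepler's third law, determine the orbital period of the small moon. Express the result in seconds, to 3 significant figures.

Kepler's third law: T² ∝ a³, so T₂ = T₁ (a₂/a₁)^(3/2).
a₂/a₁ = 6.470, (a₂/a₁)^(3/2) = 16.46.
T₂ = 12100 × 16.46 = 1.991×10⁵ seconds.

T₂ ≈ 1.99×10⁵ seconds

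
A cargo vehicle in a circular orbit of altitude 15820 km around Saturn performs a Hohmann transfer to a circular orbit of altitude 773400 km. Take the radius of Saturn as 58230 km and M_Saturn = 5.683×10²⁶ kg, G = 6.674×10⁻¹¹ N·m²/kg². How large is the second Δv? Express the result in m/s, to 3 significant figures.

Δv ≈ 4020 m/s

μ = GM = 6.674×10⁻¹¹ × 5.683×10²⁶ = 3.793×10¹⁶ m³/s².
r₁ = 58230 + 15820 = 74050 km = 7.4050×10⁷ m.
r₂ = 58230 + 773400 = 831630 km = 8.3163×10⁸ m.
Transfer ellipse a_t = (r₁ + r₂)/2 = 4.528×10⁸ m.
At r₁: circular v_c1 = √(μ/r₁) = 22630 m/s; transfer-perikrone v_p = √[μ(2/r₁ − 1/a_t)] = 30670 m/s.
At r₂: circular v_c2 = √(μ/r₂) = 6753 m/s; transfer-apokrone v_a = √[μ(2/r₂ − 1/a_t)] = 2731 m/s.
Δv₂ = v_c2 − v_a = 4022 m/s.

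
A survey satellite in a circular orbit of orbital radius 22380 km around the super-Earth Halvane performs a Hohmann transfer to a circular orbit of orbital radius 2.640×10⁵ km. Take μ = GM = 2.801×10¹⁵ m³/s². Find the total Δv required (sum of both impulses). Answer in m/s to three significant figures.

Δv_total ≈ 5970 m/s

r₁ = 22380 km = 2.238×10⁷ m.
r₂ = 2.640×10⁵ km = 2.640×10⁸ m.
Transfer ellipse a_t = (r₁ + r₂)/2 = 1.432×10⁸ m.
At r₁: circular v_c1 = √(μ/r₁) = 11190 m/s; transfer-periapsis v_p = √[μ(2/r₁ − 1/a_t)] = 15190 m/s.
Δv₁ = v_p − v_c1 = 4003 m/s.
At r₂: circular v_c2 = √(μ/r₂) = 3257 m/s; transfer-apoapsis v_a = √[μ(2/r₂ − 1/a_t)] = 1288 m/s.
Δv₂ = v_c2 − v_a = 1970 m/s.
Total Δv = Δv₁ + Δv₂ = 5973 m/s.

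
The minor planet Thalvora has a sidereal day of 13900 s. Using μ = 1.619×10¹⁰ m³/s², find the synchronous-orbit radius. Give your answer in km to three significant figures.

A synchronous orbit has period T, so by Kepler's third law a = (μT²/4π²)^(1/3).
μT²/4π² = 1.619×10¹⁰ × (1.390×10⁴)² / 39.48 = 7.923×10¹⁶ m³.
a = 4.295×10⁵ m = 429.51 km.

r_sync ≈ 430 km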